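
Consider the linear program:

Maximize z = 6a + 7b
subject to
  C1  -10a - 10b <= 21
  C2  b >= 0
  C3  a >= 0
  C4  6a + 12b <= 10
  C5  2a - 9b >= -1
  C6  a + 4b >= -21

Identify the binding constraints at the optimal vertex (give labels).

Corner points and z = 6a + 7b:
  (0, 0) → z = 0
  (5/3, 0) → z = 10
  (0, 1/9) → z = 7/9
  (1, 1/3) → z = 25/3

The maximum is at (5/3, 0). Substituting into each constraint, equality holds for C2 and C4; the remaining constraints have slack.

C2 and C4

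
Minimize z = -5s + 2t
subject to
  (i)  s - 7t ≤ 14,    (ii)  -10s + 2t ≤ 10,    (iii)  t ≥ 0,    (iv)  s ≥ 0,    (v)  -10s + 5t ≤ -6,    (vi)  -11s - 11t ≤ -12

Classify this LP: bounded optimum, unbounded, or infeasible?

From the feasible point (14, 0), moving in the direction (7, 1) keeps every constraint satisfied while z decreases without bound.

unbounded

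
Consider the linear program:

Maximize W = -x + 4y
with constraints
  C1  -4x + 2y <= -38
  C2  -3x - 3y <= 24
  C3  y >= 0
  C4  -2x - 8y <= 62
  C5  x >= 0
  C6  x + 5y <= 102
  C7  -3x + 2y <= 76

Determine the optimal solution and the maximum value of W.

Feasible corners and W = -x + 4y:
  (19/2, 0) → W = -19/2
  (197/11, 185/11) → W = 543/11
  (102, 0) → W = -102

At the optimal vertex, -4x + 2y = -38 and x + 5y = 102.
Solving simultaneously gives x = 197/11, y = 185/11.

x = 197/11, y = 185/11, maximum W = 543/11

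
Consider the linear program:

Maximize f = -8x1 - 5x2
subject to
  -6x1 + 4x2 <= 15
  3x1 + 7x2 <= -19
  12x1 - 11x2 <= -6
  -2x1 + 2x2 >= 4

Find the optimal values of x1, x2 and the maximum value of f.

x1 = -7/2, x2 = -3/2, maximum f = 71/2

Corner points and f = -8x1 - 5x2:
  (-181/54, -23/18) → f = 1793/54
  (-7/2, -3/2) → f = 71/2
  (-33/10, -13/10) → f = 329/10

The binding constraints are -6x1 + 4x2 = 15 and -2x1 + 2x2 = 4.
Solving simultaneously gives x1 = -7/2, x2 = -3/2.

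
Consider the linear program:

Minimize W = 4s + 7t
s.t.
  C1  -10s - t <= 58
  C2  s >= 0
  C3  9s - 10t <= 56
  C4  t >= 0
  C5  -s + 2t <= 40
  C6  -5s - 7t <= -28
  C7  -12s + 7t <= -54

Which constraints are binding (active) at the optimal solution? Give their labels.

C4 and C6

Extreme points and W = 4s + 7t:
  (56/9, 0) → W = 224/9
  (64, 52) → W = 620
  (28/5, 0) → W = 112/5
  (388/17, 534/17) → W = 5290/17
  (82/17, 66/119) → W = 394/17

The minimum is at (28/5, 0). Substituting into each constraint, equality holds for C4 and C6; the remaining constraints have slack.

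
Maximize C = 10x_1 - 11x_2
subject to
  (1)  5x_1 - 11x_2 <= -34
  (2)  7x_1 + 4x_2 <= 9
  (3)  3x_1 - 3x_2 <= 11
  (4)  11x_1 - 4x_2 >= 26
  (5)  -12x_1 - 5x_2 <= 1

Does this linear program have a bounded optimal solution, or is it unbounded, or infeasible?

infeasible

The boundaries 5x_1 - 11x_2 = -34 and 7x_1 + 4x_2 = 9 meet at (-37/97, 283/97), but that point violates 11x_1 - 4x_2 ≥ 26. Every candidate vertex is excluded by some other constraint, so the feasible region is empty.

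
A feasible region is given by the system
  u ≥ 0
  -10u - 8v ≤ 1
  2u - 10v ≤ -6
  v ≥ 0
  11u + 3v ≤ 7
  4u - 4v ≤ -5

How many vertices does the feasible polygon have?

Intersecting each pair of boundary lines and keeping only the points that satisfy every inequality leaves:
  (0, 7/3)
  (0, 5/4)
  (13/56, 83/56)

3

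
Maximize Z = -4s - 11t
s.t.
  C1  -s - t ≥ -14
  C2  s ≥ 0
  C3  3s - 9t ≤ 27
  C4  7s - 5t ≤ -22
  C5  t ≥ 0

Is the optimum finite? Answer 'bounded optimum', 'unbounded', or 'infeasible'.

bounded optimum

Corner points and Z = -4s - 11t:
  (0, 14) → Z = -154
  (4, 10) → Z = -126
  (0, 22/5) → Z = -242/5
The feasible region has finitely many vertices and no improving ray; the maximum is -242/5 at (0, 22/5).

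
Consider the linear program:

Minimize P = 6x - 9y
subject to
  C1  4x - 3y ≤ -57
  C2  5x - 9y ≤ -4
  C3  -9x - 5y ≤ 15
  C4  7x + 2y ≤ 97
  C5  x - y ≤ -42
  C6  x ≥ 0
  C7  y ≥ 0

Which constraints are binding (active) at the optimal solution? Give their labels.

Corner points and P = 6x - 9y:
  (13/9, 391/9) → P = -1147/3
  (0, 97/2) → P = -873/2
  (0, 42) → P = -378

The minimum is at (0, 97/2). Substituting into each constraint, equality holds for C4 and C6; the remaining constraints have slack.

C4 and C6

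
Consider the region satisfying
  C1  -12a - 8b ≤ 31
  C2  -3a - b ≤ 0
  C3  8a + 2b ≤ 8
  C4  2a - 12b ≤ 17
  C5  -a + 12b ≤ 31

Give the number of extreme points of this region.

Pairwise boundary intersections that survive every other constraint:
  (17/38, -51/38)
  (-31/37, 93/37)
  (13/10, -6/5)
  (17/49, 128/49)

4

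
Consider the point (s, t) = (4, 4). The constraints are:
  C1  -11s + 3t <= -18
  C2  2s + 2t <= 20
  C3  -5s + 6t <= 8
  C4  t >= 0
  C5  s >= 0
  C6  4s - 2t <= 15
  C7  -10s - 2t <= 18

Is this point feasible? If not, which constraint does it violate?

C1: -32 ≤ -18 ✓
C2: 16 ≤ 20 ✓
C3: 4 ≤ 8 ✓
C4: 4 ≥ 0 ✓
C5: 4 ≥ 0 ✓
C6: 8 ≤ 15 ✓
C7: -48 ≤ 18 ✓

feasible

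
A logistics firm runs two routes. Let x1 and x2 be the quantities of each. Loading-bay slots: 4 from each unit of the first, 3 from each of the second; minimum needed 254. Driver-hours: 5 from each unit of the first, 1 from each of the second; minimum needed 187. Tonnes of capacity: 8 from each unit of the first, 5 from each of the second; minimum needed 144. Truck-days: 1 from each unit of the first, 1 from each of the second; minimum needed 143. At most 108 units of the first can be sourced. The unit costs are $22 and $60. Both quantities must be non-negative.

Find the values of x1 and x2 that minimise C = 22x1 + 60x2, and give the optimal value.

Vertices and C = 22x1 + 60x2:
  (0, 187) → C = 11220
  (11, 132) → C = 8162
  (108, 35) → C = 4476
The feasible region is unbounded (it extends along (0, 1)), but C strictly increases along every unbounded feasible direction, so there is no improving ray and the minimum is attained at a vertex.

The binding constraints are x1 + x2 = 143 and x1 = 108.
Solving simultaneously gives x1 = 108, x2 = 35.

x1 = 108, x2 = 35, minimum C = 4476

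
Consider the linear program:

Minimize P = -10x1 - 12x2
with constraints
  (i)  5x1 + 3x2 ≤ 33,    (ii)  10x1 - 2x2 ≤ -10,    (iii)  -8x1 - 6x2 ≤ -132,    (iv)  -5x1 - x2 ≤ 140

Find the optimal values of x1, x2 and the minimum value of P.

Corner points and P = -10x1 - 12x2:
  (-33, 66) → P = -462
  (-453/10, 173/2) → P = -585
  (-486/11, 890/11) → P = -5820/11

x1 = -453/10, x2 = 173/2, minimum P = -585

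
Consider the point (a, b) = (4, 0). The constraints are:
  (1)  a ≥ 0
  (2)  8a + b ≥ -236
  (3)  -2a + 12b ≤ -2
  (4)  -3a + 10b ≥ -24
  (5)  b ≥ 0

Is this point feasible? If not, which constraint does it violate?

(1): 4 ≥ 0 ✓
(2): 32 ≥ -236 ✓
(3): -8 ≤ -2 ✓
(4): -12 ≥ -24 ✓
(5): 0 ≥ 0 ✓

feasible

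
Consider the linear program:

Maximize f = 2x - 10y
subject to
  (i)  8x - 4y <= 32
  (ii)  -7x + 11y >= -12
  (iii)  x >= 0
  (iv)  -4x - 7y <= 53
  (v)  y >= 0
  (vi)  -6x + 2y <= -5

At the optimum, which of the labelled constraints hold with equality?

Vertices and f = 2x - 10y:
  (76/15, 32/15) → f = -56/5
  (12/7, 0) → f = 24/7
  (5/6, 0) → f = 5/3
The feasible region is unbounded (it extends along (1, 3), (1, 2)), but f strictly decreases along every unbounded feasible direction, so there is no improving ray and the maximum is attained at a vertex.

The maximum is at (12/7, 0). Substituting into each constraint, equality holds for (ii) and (v); the remaining constraints have slack.

(ii) and (v)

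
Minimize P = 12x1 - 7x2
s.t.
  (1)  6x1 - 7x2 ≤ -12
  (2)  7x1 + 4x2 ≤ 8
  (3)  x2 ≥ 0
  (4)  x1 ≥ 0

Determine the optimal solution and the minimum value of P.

x1 = 0, x2 = 2, minimum P = -14

Extreme points and P = 12x1 - 7x2:
  (8/73, 132/73) → P = -828/73
  (0, 12/7) → P = -12
  (0, 2) → P = -14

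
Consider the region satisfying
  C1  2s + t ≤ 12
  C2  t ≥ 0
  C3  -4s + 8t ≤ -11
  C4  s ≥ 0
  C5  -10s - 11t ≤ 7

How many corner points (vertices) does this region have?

Intersecting each pair of boundary lines and keeping only the points that satisfy every inequality leaves:
  (6, 0)
  (107/20, 13/10)
  (11/4, 0)

3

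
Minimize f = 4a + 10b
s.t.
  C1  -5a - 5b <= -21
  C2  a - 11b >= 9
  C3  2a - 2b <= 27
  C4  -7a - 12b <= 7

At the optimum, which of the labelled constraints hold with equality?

C1 and C3

Feasible corners and f = 4a + 10b:
  (23/5, -2/5) → f = 72/5
  (177/20, -93/20) → f = -111/10
  (279/20, 9/20) → f = 603/10

The minimum is at (177/20, -93/20). Substituting into each constraint, equality holds for C1 and C3; the remaining constraints have slack.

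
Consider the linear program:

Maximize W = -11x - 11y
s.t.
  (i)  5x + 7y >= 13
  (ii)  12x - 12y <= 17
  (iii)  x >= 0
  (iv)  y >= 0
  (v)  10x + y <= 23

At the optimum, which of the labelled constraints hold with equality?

(i) and (iii)

Vertices and W = -11x - 11y:
  (275/144, 71/144) → W = -1903/72
  (0, 13/7) → W = -143/7
  (293/132, 53/66) → W = -133/4
  (0, 23) → W = -253

The maximum is at (0, 13/7). Substituting into each constraint, equality holds for (i) and (iii); the remaining constraints have slack.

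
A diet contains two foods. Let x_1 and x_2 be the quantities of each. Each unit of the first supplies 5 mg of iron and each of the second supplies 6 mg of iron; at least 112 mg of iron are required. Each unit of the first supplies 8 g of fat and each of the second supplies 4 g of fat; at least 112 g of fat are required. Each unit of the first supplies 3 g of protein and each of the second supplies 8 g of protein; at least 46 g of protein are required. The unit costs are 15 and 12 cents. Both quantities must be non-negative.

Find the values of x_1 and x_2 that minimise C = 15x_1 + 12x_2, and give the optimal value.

Corner points and C = 15x_1 + 12x_2:
  (0, 28) → C = 336
  (112/5, 0) → C = 336
  (8, 12) → C = 264
The feasible region is unbounded (it extends along (0, 1), (1, 0)), but C strictly increases along every unbounded feasible direction, so there is no improving ray and the minimum is attained at a vertex.

x_1 = 8, x_2 = 12, minimum C = 264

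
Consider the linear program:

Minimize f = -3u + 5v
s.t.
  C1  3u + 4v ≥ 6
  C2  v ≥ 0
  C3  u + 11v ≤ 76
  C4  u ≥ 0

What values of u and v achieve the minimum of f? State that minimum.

u = 76, v = 0, minimum f = -228

Feasible corners and f = -3u + 5v:
  (2, 0) → f = -6
  (0, 3/2) → f = 15/2
  (76, 0) → f = -228
  (0, 76/11) → f = 380/11

The binding constraints are v = 0 and u + 11v = 76.
Solving simultaneously gives u = 76, v = 0.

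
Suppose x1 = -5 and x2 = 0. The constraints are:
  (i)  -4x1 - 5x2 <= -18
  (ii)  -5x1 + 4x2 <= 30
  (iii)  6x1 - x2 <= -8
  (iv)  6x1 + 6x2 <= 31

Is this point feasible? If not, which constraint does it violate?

Constraint (i): -4x1 - 5x2 = 20, which is not ≤ -18. All other constraints are satisfied.

not feasible — violates (i)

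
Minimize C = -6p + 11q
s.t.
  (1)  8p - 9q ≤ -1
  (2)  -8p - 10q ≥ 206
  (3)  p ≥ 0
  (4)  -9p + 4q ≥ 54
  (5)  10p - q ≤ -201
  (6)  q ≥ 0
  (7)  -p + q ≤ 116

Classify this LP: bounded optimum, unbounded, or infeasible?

infeasible

The boundaries -8p - 10q = 206 and q = 0 meet at (-103/4, 0), but that point violates p ≥ 0. Every candidate vertex is excluded by some other constraint, so the feasible region is empty.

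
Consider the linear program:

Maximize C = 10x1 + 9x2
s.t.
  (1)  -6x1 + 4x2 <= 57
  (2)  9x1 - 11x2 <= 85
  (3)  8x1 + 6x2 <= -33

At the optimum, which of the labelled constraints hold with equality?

Feasible corners and C = 10x1 + 9x2:
  (-967/30, -341/10) → C = -18877/30
  (-237/34, 129/34) → C = -1209/34
  (147/142, -977/142) → C = -7323/142

The maximum is at (-237/34, 129/34). Substituting into each constraint, equality holds for (1) and (3); the remaining constraints have slack.

(1) and (3)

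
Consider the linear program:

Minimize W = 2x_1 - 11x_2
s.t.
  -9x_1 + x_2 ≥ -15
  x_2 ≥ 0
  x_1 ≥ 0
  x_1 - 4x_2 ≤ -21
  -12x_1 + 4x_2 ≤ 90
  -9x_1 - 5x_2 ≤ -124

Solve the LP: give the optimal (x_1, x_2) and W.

x_1 = 25/4, x_2 = 165/4, minimum W = -1765/4

The optimum lies where -9x_1 + x_2 = -15 and -12x_1 + 4x_2 = 90.
Solving simultaneously gives x_1 = 25/4, x_2 = 165/4.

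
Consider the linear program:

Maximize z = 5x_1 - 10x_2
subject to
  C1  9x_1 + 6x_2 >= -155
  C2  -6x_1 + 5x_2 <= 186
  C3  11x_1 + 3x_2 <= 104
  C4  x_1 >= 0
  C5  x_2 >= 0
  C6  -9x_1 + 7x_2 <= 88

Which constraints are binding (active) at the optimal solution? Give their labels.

Vertices and z = 5x_1 - 10x_2:
  (104/11, 0) → z = 520/11
  (58/13, 238/13) → z = -2090/13
  (0, 0) → z = 0
  (0, 88/7) → z = -880/7

The maximum is at (104/11, 0). Substituting into each constraint, equality holds for C3 and C5; the remaining constraints have slack.

C3 and C5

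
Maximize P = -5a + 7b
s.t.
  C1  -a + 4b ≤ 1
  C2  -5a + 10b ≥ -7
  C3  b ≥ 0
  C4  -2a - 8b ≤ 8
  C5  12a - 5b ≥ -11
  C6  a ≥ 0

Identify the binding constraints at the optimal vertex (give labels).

Corner points and P = -5a + 7b:
  (19/5, 6/5) → P = -53/5
  (0, 1/4) → P = 7/4
  (7/5, 0) → P = -7
  (0, 0) → P = 0

The maximum is at (0, 1/4). Substituting into each constraint, equality holds for C1 and C6; the remaining constraints have slack.

C1 and C6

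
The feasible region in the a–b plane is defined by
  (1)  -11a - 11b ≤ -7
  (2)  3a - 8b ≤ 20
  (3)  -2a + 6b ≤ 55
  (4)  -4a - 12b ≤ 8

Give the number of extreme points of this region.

Intersecting each pair of boundary lines and keeping only the points that satisfy every inequality leaves:
  (-563/88, 619/88)
  (43/22, -29/22)
  (280, 205/2)
  (44/17, -26/17)

4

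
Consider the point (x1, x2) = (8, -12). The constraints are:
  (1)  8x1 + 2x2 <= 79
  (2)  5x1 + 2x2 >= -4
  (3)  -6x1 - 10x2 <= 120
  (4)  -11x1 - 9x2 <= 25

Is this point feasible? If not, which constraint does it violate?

feasible

(1): 40 ≤ 79 ✓
(2): 16 ≥ -4 ✓
(3): 72 ≤ 120 ✓
(4): 20 ≤ 25 ✓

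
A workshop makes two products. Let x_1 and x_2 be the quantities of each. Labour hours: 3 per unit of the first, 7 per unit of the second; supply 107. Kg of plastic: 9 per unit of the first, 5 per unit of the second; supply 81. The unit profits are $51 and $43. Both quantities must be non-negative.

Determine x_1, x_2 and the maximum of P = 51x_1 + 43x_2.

x_1 = 2/3, x_2 = 15, maximum P = 679

Corner points and P = 51x_1 + 43x_2:
  (0, 0) → P = 0
  (0, 107/7) → P = 4601/7
  (9, 0) → P = 459
  (2/3, 15) → P = 679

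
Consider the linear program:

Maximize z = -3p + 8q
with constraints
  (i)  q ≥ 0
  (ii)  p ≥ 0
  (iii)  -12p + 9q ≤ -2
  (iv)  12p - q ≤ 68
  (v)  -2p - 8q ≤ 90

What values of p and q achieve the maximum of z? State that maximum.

Vertices and z = -3p + 8q:
  (1/6, 0) → z = -1/2
  (17/3, 0) → z = -17
  (305/48, 33/4) → z = 751/16

The optimum lies where -12p + 9q = -2 and 12p - q = 68.
Solving simultaneously gives p = 305/48, q = 33/4.

p = 305/48, q = 33/4, maximum z = 751/16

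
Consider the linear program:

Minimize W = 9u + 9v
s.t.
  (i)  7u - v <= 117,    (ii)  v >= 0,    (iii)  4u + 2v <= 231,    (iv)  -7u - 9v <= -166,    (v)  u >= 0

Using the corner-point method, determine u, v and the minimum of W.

u = 0, v = 166/9, minimum W = 166

Vertices and W = 9u + 9v:
  (155/6, 383/6) → W = 807
  (1219/70, 49/10) → W = 7029/35
  (0, 231/2) → W = 2079/2
  (0, 166/9) → W = 166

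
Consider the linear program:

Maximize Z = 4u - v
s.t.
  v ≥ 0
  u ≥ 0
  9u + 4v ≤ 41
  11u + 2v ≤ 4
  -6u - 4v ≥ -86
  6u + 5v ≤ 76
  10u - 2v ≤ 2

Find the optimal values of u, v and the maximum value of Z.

Feasible corners and Z = 4u - v:
  (0, 0) → Z = 0
  (1/5, 0) → Z = 4/5
  (0, 2) → Z = -2
  (2/7, 3/7) → Z = 5/7

u = 1/5, v = 0, maximum Z = 4/5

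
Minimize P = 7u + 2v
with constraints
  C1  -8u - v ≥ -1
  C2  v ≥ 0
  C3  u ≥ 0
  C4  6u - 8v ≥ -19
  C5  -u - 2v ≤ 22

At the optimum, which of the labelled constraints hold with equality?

C2 and C3

Corner points and P = 7u + 2v:
  (1/8, 0) → P = 7/8
  (0, 1) → P = 2
  (0, 0) → P = 0

The minimum is at (0, 0). Substituting into each constraint, equality holds for C2 and C3; the remaining constraints have slack.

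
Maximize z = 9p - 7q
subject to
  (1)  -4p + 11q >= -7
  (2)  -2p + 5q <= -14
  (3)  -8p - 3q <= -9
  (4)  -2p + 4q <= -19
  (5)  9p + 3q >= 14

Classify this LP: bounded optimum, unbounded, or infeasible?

unbounded

From the feasible point (119/2, 21), moving in the direction (11, 4) keeps every constraint satisfied while z increases without bound.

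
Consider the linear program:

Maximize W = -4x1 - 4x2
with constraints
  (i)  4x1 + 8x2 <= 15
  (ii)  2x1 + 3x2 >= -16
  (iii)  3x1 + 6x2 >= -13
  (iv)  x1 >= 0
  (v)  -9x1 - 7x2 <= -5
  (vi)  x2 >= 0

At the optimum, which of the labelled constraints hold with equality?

Corner points and W = -4x1 - 4x2:
  (0, 15/8) → W = -15/2
  (15/4, 0) → W = -15
  (0, 5/7) → W = -20/7
  (5/9, 0) → W = -20/9

The maximum is at (5/9, 0). Substituting into each constraint, equality holds for (v) and (vi); the remaining constraints have slack.

(v) and (vi)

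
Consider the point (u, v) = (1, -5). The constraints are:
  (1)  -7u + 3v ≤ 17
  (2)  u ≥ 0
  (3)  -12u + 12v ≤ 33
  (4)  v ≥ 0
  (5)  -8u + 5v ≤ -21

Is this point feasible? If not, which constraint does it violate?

not feasible — violates (4)

Constraint (4): v = -5, which is not ≥ 0. All other constraints are satisfied.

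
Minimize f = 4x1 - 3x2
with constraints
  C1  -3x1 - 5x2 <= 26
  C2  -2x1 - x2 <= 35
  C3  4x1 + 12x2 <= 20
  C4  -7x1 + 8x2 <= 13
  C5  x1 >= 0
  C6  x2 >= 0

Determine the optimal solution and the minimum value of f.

Vertices and f = 4x1 - 3x2:
  (1/29, 48/29) → f = -140/29
  (5, 0) → f = 20
  (0, 13/8) → f = -39/8
  (0, 0) → f = 0

x1 = 0, x2 = 13/8, minimum f = -39/8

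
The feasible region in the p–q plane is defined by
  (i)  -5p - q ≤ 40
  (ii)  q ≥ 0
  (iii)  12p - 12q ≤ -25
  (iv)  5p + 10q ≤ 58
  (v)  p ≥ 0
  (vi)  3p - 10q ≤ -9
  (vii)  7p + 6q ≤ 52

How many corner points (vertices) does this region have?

The feasible vertices (each the meet of two boundaries and inside every other half-plane) are:
  (223/90, 821/180)
  (0, 25/12)
  (0, 29/5)

3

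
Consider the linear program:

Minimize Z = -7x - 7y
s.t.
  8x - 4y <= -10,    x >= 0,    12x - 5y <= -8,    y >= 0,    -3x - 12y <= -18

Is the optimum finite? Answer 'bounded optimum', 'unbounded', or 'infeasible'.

From the feasible point (0, 5/2), moving in the direction (0, 1) keeps every constraint satisfied while Z decreases without bound.

unbounded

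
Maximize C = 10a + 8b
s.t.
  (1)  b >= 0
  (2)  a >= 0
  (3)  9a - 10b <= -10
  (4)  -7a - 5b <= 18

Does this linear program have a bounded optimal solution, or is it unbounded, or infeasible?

unbounded

From the feasible point (0, 1), moving in the direction (0, 1) keeps every constraint satisfied while C increases without bound.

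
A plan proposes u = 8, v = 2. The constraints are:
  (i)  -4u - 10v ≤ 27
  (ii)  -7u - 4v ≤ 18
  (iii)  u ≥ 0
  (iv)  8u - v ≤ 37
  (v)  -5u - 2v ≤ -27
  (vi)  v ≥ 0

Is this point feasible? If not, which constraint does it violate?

not feasible — violates (iv)

Constraint (iv): 8u - v = 62, which is not ≤ 37. All other constraints are satisfied.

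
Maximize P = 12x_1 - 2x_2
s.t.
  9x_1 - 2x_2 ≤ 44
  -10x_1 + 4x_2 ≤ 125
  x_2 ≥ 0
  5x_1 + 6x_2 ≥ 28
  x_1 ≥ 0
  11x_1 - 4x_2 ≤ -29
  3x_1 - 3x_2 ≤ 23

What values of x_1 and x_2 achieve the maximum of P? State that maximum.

At the optimal vertex, 9x_1 - 2x_2 = 44 and -10x_1 + 4x_2 = 125.
Solving simultaneously gives x_1 = 213/8, x_2 = 1565/16.

x_1 = 213/8, x_2 = 1565/16, maximum P = 991/8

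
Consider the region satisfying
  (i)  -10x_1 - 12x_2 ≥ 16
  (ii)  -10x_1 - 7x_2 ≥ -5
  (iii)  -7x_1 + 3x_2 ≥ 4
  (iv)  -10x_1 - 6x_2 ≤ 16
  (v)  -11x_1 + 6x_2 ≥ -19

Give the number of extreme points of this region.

Of the 10 pairwise boundary intersections, those satisfying every inequality are:
  (-16/19, -12/19)
  (-8/5, 0)
  (-1, -1)

3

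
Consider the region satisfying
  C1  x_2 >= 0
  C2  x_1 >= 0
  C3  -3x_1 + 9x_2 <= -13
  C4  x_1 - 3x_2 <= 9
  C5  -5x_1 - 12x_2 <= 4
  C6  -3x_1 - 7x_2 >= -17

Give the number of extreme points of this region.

3

Pairwise boundary intersections that survive every other constraint:
  (13/3, 0)
  (17/3, 0)
  (61/12, 1/4)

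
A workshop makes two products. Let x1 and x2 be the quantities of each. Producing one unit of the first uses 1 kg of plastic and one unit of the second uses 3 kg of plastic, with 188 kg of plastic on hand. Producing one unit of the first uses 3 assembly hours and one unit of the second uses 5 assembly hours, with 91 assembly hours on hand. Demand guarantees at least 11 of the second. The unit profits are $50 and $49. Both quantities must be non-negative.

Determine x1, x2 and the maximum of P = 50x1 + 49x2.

x1 = 12, x2 = 11, maximum P = 1139

Corner points and P = 50x1 + 49x2:
  (0, 91/5) → P = 4459/5
  (0, 11) → P = 539
  (12, 11) → P = 1139

At the optimal vertex, 3x1 + 5x2 = 91 and x2 = 11.
Solving simultaneously gives x1 = 12, x2 = 11.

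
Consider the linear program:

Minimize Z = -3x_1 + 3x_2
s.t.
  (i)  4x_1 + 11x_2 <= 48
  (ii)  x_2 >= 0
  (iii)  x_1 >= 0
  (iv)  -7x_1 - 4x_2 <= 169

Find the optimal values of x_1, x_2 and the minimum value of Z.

Extreme points and Z = -3x_1 + 3x_2:
  (12, 0) → Z = -36
  (0, 48/11) → Z = 144/11
  (0, 0) → Z = 0

x_1 = 12, x_2 = 0, minimum Z = -36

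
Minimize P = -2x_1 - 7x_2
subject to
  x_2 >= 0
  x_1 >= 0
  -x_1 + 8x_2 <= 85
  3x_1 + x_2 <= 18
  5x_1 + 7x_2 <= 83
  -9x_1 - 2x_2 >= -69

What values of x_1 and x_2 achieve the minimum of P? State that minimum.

x_1 = 69/47, x_2 = 508/47, minimum P = -3694/47

Feasible corners and P = -2x_1 - 7x_2:
  (0, 0) → P = 0
  (6, 0) → P = -12
  (0, 85/8) → P = -595/8
  (69/47, 508/47) → P = -3694/47
  (43/16, 159/16) → P = -1199/16

The binding constraints are -x_1 + 8x_2 = 85 and 5x_1 + 7x_2 = 83.
Solving simultaneously gives x_1 = 69/47, x_2 = 508/47.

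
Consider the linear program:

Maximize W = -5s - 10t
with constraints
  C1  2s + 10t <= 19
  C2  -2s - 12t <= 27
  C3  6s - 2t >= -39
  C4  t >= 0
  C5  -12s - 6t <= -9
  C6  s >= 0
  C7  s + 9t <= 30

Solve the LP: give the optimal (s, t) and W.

s = 3/4, t = 0, maximum W = -15/4

Extreme points and W = -5s - 10t:
  (19/2, 0) → W = -95/2
  (0, 19/10) → W = -19
  (3/4, 0) → W = -15/4
  (0, 3/2) → W = -15

At the optimal vertex, t = 0 and -12s - 6t = -9.
Solving simultaneously gives s = 3/4, t = 0.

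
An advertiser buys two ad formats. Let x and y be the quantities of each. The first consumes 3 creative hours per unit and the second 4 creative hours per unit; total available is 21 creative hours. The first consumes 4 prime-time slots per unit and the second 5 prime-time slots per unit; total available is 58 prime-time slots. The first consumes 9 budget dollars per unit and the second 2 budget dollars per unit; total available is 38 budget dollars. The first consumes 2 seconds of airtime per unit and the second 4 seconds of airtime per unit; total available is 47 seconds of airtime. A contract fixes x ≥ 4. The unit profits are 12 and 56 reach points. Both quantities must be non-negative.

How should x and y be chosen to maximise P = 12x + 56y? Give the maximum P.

x = 4, y = 1, maximum P = 104

Feasible corners and P = 12x + 56y:
  (38/9, 0) → P = 152/3
  (4, 0) → P = 48
  (4, 1) → P = 104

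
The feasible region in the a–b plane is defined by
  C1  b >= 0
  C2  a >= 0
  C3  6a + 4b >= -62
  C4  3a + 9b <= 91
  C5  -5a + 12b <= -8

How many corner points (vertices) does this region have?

Of the 10 pairwise boundary intersections, those satisfying every inequality are:
  (91/3, 0)
  (8/5, 0)
  (388/27, 431/81)

3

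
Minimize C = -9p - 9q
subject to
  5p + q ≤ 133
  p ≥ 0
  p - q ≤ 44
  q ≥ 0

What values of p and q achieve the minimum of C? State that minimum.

The binding constraints are 5p + q = 133 and p = 0.
Solving simultaneously gives p = 0, q = 133.

p = 0, q = 133, minimum C = -1197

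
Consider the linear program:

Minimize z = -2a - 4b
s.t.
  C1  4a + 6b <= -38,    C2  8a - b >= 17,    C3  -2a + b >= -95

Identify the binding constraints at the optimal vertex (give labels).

Corner points and z = -2a - 4b:
  (16/13, -93/13) → z = 340/13
  (133/4, -57/2) → z = 95/2
  (-13, -121) → z = 510

The minimum is at (16/13, -93/13). Substituting into each constraint, equality holds for C1 and C2; the remaining constraints have slack.

C1 and C2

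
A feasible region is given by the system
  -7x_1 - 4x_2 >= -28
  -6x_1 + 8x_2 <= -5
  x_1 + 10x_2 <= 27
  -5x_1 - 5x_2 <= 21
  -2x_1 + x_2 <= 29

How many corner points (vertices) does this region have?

3

Intersecting each pair of boundary lines and keeping only the points that satisfy every inequality leaves:
  (61/20, 133/80)
  (224/15, -287/15)
  (-143/70, -151/70)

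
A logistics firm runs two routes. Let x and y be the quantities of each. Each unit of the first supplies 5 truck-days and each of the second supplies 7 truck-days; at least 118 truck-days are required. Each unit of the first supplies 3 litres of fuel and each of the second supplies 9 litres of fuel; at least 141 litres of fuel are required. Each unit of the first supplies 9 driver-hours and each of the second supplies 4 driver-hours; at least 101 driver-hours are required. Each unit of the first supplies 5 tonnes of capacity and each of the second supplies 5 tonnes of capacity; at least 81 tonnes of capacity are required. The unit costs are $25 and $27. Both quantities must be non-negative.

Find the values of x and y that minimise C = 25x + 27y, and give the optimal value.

x = 5, y = 14, minimum C = 503

Extreme points and C = 25x + 27y:
  (0, 101/4) → C = 2727/4
  (47, 0) → C = 1175
  (5, 14) → C = 503
The feasible region is unbounded (it extends along (0, 1), (1, 0)), but C strictly increases along every unbounded feasible direction, so there is no improving ray and the minimum is attained at a vertex.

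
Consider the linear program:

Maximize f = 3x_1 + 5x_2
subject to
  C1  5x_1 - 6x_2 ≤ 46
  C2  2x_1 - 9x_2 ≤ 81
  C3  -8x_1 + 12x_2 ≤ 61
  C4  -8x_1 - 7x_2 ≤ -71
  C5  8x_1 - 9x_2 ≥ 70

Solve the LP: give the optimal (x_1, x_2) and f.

Feasible corners and f = 3x_1 + 5x_2:
  (153/2, 673/12) → f = 6119/12
  (748/83, -13/83) → f = 2179/83
  (463/8, 131/3) → f = 9407/24
  (1129/128, 1/16) → f = 3427/128

The optimum lies where 5x_1 - 6x_2 = 46 and -8x_1 + 12x_2 = 61.
Solving simultaneously gives x_1 = 153/2, x_2 = 673/12.

x_1 = 153/2, x_2 = 673/12, maximum f = 6119/12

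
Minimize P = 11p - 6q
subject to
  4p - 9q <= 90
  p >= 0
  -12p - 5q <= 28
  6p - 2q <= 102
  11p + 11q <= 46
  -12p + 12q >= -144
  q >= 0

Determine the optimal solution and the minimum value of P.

Vertices and P = 11p - 6q:
  (0, 46/11) → P = -276/11
  (0, 0) → P = 0
  (46/11, 0) → P = 46

p = 0, q = 46/11, minimum P = -276/11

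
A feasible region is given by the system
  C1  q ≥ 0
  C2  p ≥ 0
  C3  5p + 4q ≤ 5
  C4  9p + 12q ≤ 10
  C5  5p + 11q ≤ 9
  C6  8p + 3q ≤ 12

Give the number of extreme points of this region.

The feasible vertices (each the meet of two boundaries and inside every other half-plane) are:
  (0, 0)
  (1, 0)
  (0, 9/11)
  (5/6, 5/24)
  (2/39, 31/39)

5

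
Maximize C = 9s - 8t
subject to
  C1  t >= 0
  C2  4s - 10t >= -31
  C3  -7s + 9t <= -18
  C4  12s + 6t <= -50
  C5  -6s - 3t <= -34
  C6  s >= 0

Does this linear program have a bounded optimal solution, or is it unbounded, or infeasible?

Constraints 12s + 6t ≤ -50 and -6s - 3t ≤ -34 have parallel boundaries but demand opposite sides — no point can satisfy both, so the region is empty.

infeasible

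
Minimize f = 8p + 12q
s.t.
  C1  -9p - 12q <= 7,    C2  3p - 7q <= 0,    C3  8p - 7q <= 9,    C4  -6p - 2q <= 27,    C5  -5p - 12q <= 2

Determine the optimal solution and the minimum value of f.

p = -5/4, q = 17/48, minimum f = -23/4

The feasible region is unbounded (it extends along (7, 8), (-1, 3)), but f strictly increases along every unbounded feasible direction, so there is no improving ray and the minimum is attained at a vertex.

The optimum lies where -9p - 12q = 7 and -5p - 12q = 2.
Solving simultaneously gives p = -5/4, q = 17/48.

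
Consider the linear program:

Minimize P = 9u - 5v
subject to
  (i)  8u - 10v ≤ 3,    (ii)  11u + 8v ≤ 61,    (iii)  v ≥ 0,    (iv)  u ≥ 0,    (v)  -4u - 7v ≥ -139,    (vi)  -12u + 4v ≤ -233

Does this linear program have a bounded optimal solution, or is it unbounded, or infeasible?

The boundaries 8u - 10v = 3 and 11u + 8v = 61 meet at (317/87, 455/174), but that point violates -12u + 4v ≤ -233. Every candidate vertex is excluded by some other constraint, so the feasible region is empty.

infeasible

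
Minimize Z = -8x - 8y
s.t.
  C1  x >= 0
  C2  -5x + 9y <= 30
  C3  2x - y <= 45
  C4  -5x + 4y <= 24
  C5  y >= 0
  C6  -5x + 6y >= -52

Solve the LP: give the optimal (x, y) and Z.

x = 435/13, y = 285/13, minimum Z = -5760/13

Extreme points and Z = -8x - 8y:
  (0, 10/3) → Z = -80/3
  (0, 0) → Z = 0
  (435/13, 285/13) → Z = -5760/13
  (218/7, 121/7) → Z = -2712/7
  (52/5, 0) → Z = -416/5

At the optimal vertex, -5x + 9y = 30 and 2x - y = 45.
Solving simultaneously gives x = 435/13, y = 285/13.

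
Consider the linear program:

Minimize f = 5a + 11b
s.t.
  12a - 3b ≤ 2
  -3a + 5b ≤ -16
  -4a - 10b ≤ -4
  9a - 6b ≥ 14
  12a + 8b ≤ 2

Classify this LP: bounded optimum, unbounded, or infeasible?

infeasible

The boundaries 12a - 3b = 2 and -3a + 5b = -16 meet at (-38/51, -62/17), but that point violates -4a - 10b ≤ -4. Every candidate vertex is excluded by some other constraint, so the feasible region is empty.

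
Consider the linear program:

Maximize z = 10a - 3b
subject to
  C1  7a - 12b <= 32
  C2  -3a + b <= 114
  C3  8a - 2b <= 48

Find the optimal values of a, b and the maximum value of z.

a = 256/41, b = 40/41, maximum z = 2440/41

Feasible corners and z = 10a - 3b:
  (-1400/29, -894/29) → z = -11318/29
  (256/41, 40/41) → z = 2440/41
  (138, 528) → z = -204

The optimum lies where 7a - 12b = 32 and 8a - 2b = 48.
Solving simultaneously gives a = 256/41, b = 40/41.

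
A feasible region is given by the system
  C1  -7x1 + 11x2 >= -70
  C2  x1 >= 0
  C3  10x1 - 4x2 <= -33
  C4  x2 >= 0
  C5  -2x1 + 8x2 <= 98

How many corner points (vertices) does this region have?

Pairwise boundary intersections that survive every other constraint:
  (0, 33/4)
  (0, 49/4)
  (16/9, 457/36)

3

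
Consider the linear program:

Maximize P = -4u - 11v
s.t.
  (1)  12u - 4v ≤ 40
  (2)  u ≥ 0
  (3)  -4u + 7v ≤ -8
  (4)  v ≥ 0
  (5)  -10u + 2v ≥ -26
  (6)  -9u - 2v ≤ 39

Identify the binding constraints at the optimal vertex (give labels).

(3) and (4)

Feasible corners and P = -4u - 11v:
  (2, 0) → P = -8
  (83/31, 12/31) → P = -464/31
  (13/5, 0) → P = -52/5

The maximum is at (2, 0). Substituting into each constraint, equality holds for (3) and (4); the remaining constraints have slack.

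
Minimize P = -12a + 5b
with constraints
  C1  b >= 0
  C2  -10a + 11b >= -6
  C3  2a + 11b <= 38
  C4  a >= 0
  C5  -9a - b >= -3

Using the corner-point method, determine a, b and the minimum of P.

a = 1/3, b = 0, minimum P = -4

Vertices and P = -12a + 5b:
  (0, 0) → P = 0
  (1/3, 0) → P = -4
  (0, 3) → P = 15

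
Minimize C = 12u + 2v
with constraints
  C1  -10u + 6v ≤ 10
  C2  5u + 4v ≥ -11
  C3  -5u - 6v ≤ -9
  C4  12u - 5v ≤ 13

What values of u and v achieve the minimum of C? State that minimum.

Feasible corners and C = 12u + 2v:
  (-1/15, 14/9) → C = 104/45
  (64/11, 125/11) → C = 1018/11
  (123/97, 43/97) → C = 1562/97

u = -1/15, v = 14/9, minimum C = 104/45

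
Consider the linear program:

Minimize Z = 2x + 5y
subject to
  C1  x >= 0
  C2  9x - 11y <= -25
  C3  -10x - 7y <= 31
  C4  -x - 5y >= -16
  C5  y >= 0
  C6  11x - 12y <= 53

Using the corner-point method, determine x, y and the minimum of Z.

Extreme points and Z = 2x + 5y:
  (0, 25/11) → Z = 125/11
  (0, 16/5) → Z = 16
  (51/56, 169/56) → Z = 947/56

At the optimal vertex, x = 0 and 9x - 11y = -25.
Solving simultaneously gives x = 0, y = 25/11.

x = 0, y = 25/11, minimum Z = 125/11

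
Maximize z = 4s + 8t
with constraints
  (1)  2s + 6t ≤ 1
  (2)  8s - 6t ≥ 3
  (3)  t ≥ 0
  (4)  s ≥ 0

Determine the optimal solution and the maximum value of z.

Vertices and z = 4s + 8t:
  (2/5, 1/30) → z = 28/15
  (1/2, 0) → z = 2
  (3/8, 0) → z = 3/2

The binding constraints are 2s + 6t = 1 and t = 0.
Solving simultaneously gives s = 1/2, t = 0.

s = 1/2, t = 0, maximum z = 2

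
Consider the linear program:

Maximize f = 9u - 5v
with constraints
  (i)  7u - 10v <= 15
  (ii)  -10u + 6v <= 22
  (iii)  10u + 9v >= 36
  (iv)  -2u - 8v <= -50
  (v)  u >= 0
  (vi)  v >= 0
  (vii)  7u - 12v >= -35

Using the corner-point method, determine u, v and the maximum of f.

u = 265/7, v = 25, maximum f = 1510/7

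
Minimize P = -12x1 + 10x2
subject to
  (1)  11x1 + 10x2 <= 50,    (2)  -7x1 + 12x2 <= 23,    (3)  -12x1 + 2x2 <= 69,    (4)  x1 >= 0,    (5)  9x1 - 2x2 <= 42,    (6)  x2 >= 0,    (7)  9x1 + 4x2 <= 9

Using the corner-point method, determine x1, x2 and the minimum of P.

Corner points and P = -12x1 + 10x2:
  (0, 23/12) → P = 115/6
  (2/17, 135/68) → P = 627/34
  (0, 0) → P = 0
  (1, 0) → P = -12

x1 = 1, x2 = 0, minimum P = -12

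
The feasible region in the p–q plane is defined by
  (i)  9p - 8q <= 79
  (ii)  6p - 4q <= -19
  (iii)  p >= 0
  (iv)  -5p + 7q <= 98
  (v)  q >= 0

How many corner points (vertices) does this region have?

The feasible vertices (each the meet of two boundaries and inside every other half-plane) are:
  (0, 19/4)
  (259/22, 493/22)
  (0, 14)

3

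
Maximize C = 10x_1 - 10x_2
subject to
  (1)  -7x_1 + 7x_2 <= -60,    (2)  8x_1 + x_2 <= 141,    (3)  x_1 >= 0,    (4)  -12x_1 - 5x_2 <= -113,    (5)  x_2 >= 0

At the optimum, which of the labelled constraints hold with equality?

Extreme points and C = 10x_1 - 10x_2:
  (349/21, 169/21) → C = 600/7
  (1091/119, 71/119) → C = 600/7
  (141/8, 0) → C = 705/4
  (113/12, 0) → C = 565/6

The maximum is at (141/8, 0). Substituting into each constraint, equality holds for (2) and (5); the remaining constraints have slack.

(2) and (5)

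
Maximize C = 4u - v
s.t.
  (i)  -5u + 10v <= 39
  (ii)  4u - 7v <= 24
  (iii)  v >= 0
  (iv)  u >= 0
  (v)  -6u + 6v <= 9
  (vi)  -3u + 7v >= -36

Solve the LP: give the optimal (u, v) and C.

u = 513/5, v = 276/5, maximum C = 1776/5

Feasible corners and C = 4u - v:
  (513/5, 276/5) → C = 1776/5
  (24/5, 63/10) → C = 129/10
  (6, 0) → C = 24
  (0, 0) → C = 0
  (0, 3/2) → C = -3/2

The binding constraints are -5u + 10v = 39 and 4u - 7v = 24.
Solving simultaneously gives u = 513/5, v = 276/5.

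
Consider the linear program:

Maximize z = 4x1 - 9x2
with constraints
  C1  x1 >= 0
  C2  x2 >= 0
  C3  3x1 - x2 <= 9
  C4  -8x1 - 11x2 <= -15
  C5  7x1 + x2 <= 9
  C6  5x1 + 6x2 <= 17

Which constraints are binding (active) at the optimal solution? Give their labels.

Feasible corners and z = 4x1 - 9x2:
  (0, 15/11) → z = -135/11
  (0, 17/6) → z = -51/2
  (28/23, 11/23) → z = 13/23
  (1, 2) → z = -14

The maximum is at (28/23, 11/23). Substituting into each constraint, equality holds for C4 and C5; the remaining constraints have slack.

C4 and C5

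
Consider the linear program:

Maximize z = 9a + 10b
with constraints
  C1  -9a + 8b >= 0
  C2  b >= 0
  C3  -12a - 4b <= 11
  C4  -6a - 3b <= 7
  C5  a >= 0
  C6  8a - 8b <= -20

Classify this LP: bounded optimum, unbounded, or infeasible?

From the feasible point (20, 45/2), moving in the direction (0, 1) keeps every constraint satisfied while z increases without bound.

unbounded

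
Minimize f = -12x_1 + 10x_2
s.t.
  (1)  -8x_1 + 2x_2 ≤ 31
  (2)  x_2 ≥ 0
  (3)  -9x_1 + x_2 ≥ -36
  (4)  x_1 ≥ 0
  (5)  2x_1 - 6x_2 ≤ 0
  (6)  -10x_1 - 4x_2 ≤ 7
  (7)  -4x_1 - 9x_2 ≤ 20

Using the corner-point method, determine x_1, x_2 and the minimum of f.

Vertices and f = -12x_1 + 10x_2:
  (103/10, 567/10) → f = 2217/5
  (0, 31/2) → f = 155
  (0, 0) → f = 0
  (54/13, 18/13) → f = -36

At the optimal vertex, -9x_1 + x_2 = -36 and 2x_1 - 6x_2 = 0.
Solving simultaneously gives x_1 = 54/13, x_2 = 18/13.

x_1 = 54/13, x_2 = 18/13, minimum f = -36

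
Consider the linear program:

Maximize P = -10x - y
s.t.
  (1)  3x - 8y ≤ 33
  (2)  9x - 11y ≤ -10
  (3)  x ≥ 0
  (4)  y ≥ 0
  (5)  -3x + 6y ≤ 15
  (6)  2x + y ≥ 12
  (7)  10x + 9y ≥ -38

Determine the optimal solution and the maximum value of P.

Feasible corners and P = -10x - y:
  (5, 5) → P = -55
  (122/31, 128/31) → P = -1348/31
  (19/5, 22/5) → P = -212/5

x = 19/5, y = 22/5, maximum P = -212/5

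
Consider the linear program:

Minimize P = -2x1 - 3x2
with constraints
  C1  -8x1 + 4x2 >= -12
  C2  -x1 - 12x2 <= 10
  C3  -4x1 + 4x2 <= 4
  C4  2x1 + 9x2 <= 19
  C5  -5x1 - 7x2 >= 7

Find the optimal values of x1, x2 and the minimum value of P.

x1 = -7/6, x2 = -1/6, minimum P = 17/6

Corner points and P = -2x1 - 3x2:
  (-22/13, -9/13) → P = 71/13
  (-14/53, -43/53) → P = 157/53
  (-7/6, -1/6) → P = 17/6

At the optimal vertex, -4x1 + 4x2 = 4 and -5x1 - 7x2 = 7.
Solving simultaneously gives x1 = -7/6, x2 = -1/6.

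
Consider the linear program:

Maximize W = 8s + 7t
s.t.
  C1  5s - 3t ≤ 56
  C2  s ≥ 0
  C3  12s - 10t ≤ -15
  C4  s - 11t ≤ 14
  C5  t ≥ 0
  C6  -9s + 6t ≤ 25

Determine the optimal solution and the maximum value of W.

Corner points and W = 8s + 7t:
  (605/14, 747/14) → W = 10069/14
  (137, 629/3) → W = 7691/3
  (0, 3/2) → W = 21/2
  (0, 25/6) → W = 175/6

s = 137, t = 629/3, maximum W = 7691/3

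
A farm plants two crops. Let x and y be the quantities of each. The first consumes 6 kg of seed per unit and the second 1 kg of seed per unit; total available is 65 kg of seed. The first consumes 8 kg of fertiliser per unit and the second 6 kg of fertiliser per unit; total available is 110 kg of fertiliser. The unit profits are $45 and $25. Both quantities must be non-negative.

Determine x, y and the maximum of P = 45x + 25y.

x = 10, y = 5, maximum P = 575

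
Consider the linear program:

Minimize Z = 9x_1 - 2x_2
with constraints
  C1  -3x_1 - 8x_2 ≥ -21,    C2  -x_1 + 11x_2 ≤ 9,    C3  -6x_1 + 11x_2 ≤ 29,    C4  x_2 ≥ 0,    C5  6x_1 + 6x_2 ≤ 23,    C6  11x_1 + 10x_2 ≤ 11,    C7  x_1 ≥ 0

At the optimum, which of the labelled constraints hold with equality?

C2 and C7

Vertices and Z = 9x_1 - 2x_2:
  (31/131, 110/131) → Z = 59/131
  (0, 9/11) → Z = -18/11
  (1, 0) → Z = 9
  (0, 0) → Z = 0

The minimum is at (0, 9/11). Substituting into each constraint, equality holds for C2 and C7; the remaining constraints have slack.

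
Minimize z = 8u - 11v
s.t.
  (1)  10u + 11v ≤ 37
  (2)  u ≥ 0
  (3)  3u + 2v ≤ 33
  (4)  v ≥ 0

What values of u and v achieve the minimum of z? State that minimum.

Corner points and z = 8u - 11v:
  (0, 37/11) → z = -37
  (37/10, 0) → z = 148/5
  (0, 0) → z = 0

The binding constraints are 10u + 11v = 37 and u = 0.
Solving simultaneously gives u = 0, v = 37/11.

u = 0, v = 37/11, minimum z = -37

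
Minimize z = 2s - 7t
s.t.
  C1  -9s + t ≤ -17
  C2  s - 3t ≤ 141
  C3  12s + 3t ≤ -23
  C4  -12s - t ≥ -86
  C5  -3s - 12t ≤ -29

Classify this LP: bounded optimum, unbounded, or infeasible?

The boundaries -9s + t = -17 and s - 3t = 141 meet at (-45/13, -626/13), but that point violates -3s - 12t ≤ -29. Every candidate vertex is excluded by some other constraint, so the feasible region is empty.

infeasible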